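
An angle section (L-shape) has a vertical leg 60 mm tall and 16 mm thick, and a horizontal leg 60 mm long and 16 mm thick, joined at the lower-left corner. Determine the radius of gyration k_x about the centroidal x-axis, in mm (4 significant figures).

k_x ≈ 17.33 mm

Decompose the section into non-overlapping parts with the origin at the bottom-left of its bounding rectangle.
Vertical leg: 16 × 60, A = 960 mm², y = 30 mm, Ī = 288 000 mm⁴.
Horizontal leg (remainder): 44 × 16, A = 704 mm², y = 8 mm, Ī = 15018.7 mm⁴.
Centroid: ȳ = ΣA·y / ΣA = 20.6923 mm.
Transfer each piece to the centroidal x-axis using Ī + A·d² with d = y − 20.6923:
  vertical leg: d = 9.30769 mm → contributes +371 168 mm⁴
  horizontal leg (remainder): d = -12.6923 mm → contributes +128 429 mm⁴
Total I = 499 597 mm⁴.
Radius of gyration: k = √(I/A) = √(499 597 / 1 664) = 17.3274 mm.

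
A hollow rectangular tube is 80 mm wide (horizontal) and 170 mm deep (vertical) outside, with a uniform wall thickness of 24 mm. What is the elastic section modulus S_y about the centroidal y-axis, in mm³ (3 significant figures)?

S_y ≈ 1.73 × 10⁵ mm³

Break the section into simple shapes (no overlaps), measuring from the bottom-left corner of the bounding box.
Outer rectangle: 80 × 170, A = 13 600 mm², x = 40 mm, Ī = 7 253 333 mm⁴.
Inner void (subtracted): 32 × 122, A = 3 904 mm², x = 40 mm, Ī = 333 141 mm⁴.
By symmetry the centroid is at mid-width, x̄ = 40 mm.
All pieces are centred on the centroidal y-axis, so I = ΣĪ (holes subtracted) = 6 920 192 mm⁴.
Extreme fibre distance c = 40 mm; S = I/c = 173 005 mm³.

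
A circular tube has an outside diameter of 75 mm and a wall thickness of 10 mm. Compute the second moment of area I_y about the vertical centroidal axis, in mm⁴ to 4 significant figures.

Break the section into simple shapes (no overlaps), measuring from the bottom-left corner of the bounding box.
Outer circle: ⌀75, A = 4417.86 mm², x = 37.5 mm, Ī = 1 553 156 mm⁴.
Bore (subtracted): ⌀55, A = 2375.83 mm², x = 37.5 mm, Ī = 449 180 mm⁴.
By symmetry the centroid is at mid-width, x̄ = 37.5 mm.
All pieces are centred on the vertical centroidal axis, so I = ΣĪ (holes subtracted) = 1 103 975 mm⁴.

I_y ≈ 1.104 × 10⁶ mm⁴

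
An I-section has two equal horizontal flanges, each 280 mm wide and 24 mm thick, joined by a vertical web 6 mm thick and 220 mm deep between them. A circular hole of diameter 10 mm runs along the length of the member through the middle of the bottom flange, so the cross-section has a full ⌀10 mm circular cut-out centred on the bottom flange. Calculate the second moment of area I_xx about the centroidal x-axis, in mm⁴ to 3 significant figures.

I_xx ≈ 2.05 × 10⁸ mm⁴

Split into non-overlapping primitives; take the origin at the lower-left of the bounding box.
Bottom flange: 280 × 24, A = 6 720 mm², y = 12 mm, Ī = 322 560 mm⁴.
Web: 6 × 220, A = 1 320 mm², y = 134 mm, Ī = 5 324 000 mm⁴.
Top flange: 280 × 24, A = 6 720 mm², y = 256 mm, Ī = 322 560 mm⁴.
Hole (subtracted): ⌀10, A = 78.54 mm², y = 12 mm, Ī = 490.87 mm⁴.
Centroid: ȳ = ΣA·y / ΣA = 134.65 mm.
Transfer each piece to the centroidal x-axis using Ī + A·d² with d = y − 134.65:
  bottom flange: d = -122.65 mm → contributes +101 416 040 mm⁴
  web: d = -0.65265 mm → contributes +5 324 562 mm⁴
  top flange: d = 121.35 mm → contributes +99 275 765 mm⁴
  hole: d = -122.65 mm → contributes −1 182 018 mm⁴
Total I = 204 834 349 mm⁴.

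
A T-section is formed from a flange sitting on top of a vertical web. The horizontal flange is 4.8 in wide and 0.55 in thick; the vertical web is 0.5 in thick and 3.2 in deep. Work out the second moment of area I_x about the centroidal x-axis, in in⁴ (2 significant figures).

Treat the section as a set of non-overlapping primitives; coordinates are from the bounding-box lower-left.
Flange: 4.8 × 0.55, A = 2.64 in², y = 3.475 in, Ī = 0.06655 in⁴.
Web: 0.5 × 3.2, A = 1.6 in², y = 1.6 in, Ī = 1.365 in⁴.
Centroid: ȳ = ΣA·y / ΣA = 2.767 in.
Transfer each piece to the centroidal x-axis using Ī + A·d² with d = y − 2.767:
  flange: d = 0.7075 in → contributes +1.388 in⁴
  web: d = -1.167 in → contributes +3.546 in⁴
Total I = 4.934 in⁴.

I_x ≈ 4.9 in⁴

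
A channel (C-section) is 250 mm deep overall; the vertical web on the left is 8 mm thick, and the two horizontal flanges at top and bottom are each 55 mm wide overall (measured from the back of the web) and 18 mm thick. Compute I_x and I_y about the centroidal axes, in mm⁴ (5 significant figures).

Decompose the section into non-overlapping parts with the origin at the bottom-left of its bounding rectangle.
Web: 8 × 250, A = 2 000 mm², y = 125 mm, Ī = 10 416 667 mm⁴.
Top flange (beyond web): 47 × 18, A = 846 mm², y = 241 mm, Ī = 22 842 mm⁴.
Bottom flange (beyond web): 47 × 18, A = 846 mm², y = 9 mm, Ī = 22 842 mm⁴.
By symmetry the centroid is at mid-height, ȳ = 125 mm.
Transfer each piece to the centroidal x-axis using Ī + A·d² with d = y − 125:
  web: d = 0 mm → contributes +10 416 667 mm⁴
  top flange (beyond web): d = 116 mm → contributes +11 406 618 mm⁴
  bottom flange (beyond web): d = -116 mm → contributes +11 406 618 mm⁴
Total I = 33 229 903 mm⁴.
For the y-axis: x̄ = 16.60293 mm.
Repeating about the centroidal y-axis gives I_y = 1 015 297 mm⁴.

I_x ≈ 3.3230 × 10⁷ mm⁴, I_y ≈ 1.0153 × 10⁶ mm⁴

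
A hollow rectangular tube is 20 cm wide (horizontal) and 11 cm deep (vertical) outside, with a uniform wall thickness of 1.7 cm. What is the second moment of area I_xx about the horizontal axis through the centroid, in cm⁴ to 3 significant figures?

I_xx ≈ 1610 cm⁴

Split into non-overlapping primitives; take the origin at the lower-left of the bounding box.
Outer rectangle: 20 × 11, A = 220 cm², y = 5.5 cm, Ī = 2218.3 cm⁴.
Inner void (subtracted): 16.6 × 7.6, A = 126.16 cm², y = 5.5 cm, Ī = 607.25 cm⁴.
By symmetry the centroid is at mid-height, ȳ = 5.5 cm.
All pieces are centred on the horizontal axis through the centroid, so I = ΣĪ (holes subtracted) = 1611.1 cm⁴.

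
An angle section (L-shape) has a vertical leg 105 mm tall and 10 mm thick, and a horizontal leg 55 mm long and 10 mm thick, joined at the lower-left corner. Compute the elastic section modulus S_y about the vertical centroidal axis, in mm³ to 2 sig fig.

S_y ≈ 7700 mm³

Treat the section as a set of non-overlapping primitives; coordinates are from the bounding-box lower-left.
Vertical leg: 10 × 105, A = 1 050 mm², x = 5 mm, Ī = 8 750 mm⁴.
Horizontal leg (remainder): 45 × 10, A = 450 mm², x = 32.5 mm, Ī = 75 938 mm⁴.
Centroid: x̄ = ΣA·x / ΣA = 13.25 mm.
Transfer each piece to the vertical centroidal axis using Ī + A·d² with d = x − 13.25:
  vertical leg: d = -8.25 mm → contributes +80 216 mm⁴
  horizontal leg (remainder): d = 19.25 mm → contributes +242 691 mm⁴
Total I = 322 906 mm⁴.
Extreme fibre distance c = 41.75 mm; S = I/c = 7 734 mm³.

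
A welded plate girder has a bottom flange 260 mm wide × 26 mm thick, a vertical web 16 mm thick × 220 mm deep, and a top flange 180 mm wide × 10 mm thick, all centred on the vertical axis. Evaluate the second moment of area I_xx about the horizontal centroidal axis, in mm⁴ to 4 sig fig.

I_xx ≈ 1.084 × 10⁸ mm⁴

Break the section into simple shapes (no overlaps), measuring from the bottom-left corner of the bounding box.
Bottom plate: 260 × 26, A = 6 760 mm², y = 13 mm, Ī = 380 813 mm⁴.
Web plate: 16 × 220, A = 3 520 mm², y = 136 mm, Ī = 14 197 333 mm⁴.
Top plate: 180 × 10, A = 1 800 mm², y = 251 mm, Ī = 15 000 mm⁴.
Centroid: ȳ = ΣA·y / ΣA = 84.3046 mm.
Transfer each piece to the horizontal centroidal axis using Ī + A·d² with d = y − 84.3046:
  bottom plate: d = -71.3046 mm → contributes +34 751 027 mm⁴
  web plate: d = 51.6954 mm → contributes +23 604 219 mm⁴
  top plate: d = 166.695 mm → contributes +50 032 220 mm⁴
Total I = 108 387 466 mm⁴.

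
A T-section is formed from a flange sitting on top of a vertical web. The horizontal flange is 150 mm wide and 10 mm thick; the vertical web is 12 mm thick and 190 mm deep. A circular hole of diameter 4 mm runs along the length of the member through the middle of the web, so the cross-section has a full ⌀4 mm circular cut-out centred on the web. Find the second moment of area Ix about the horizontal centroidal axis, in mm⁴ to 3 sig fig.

Split into non-overlapping primitives; take the origin at the lower-left of the bounding box.
Flange: 150 × 10, A = 1 500 mm², y = 195 mm, Ī = 12 500 mm⁴.
Web: 12 × 190, A = 2 280 mm², y = 95 mm, Ī = 6 859 000 mm⁴.
Hole (subtracted): ⌀4, A = 12.566 mm², y = 95 mm, Ī = 12.566 mm⁴.
Centroid: ȳ = ΣA·y / ΣA = 134.81 mm.
Transfer each piece to the horizontal centroidal axis using Ī + A·d² with d = y − 134.81:
  flange: d = 60.185 mm → contributes +5 445 869 mm⁴
  web: d = -39.815 mm → contributes +10 473 316 mm⁴
  hole: d = -39.815 mm → contributes −19 933 mm⁴
Total I = 15 899 252 mm⁴.

Ix ≈ 1.59 × 10⁷ mm⁴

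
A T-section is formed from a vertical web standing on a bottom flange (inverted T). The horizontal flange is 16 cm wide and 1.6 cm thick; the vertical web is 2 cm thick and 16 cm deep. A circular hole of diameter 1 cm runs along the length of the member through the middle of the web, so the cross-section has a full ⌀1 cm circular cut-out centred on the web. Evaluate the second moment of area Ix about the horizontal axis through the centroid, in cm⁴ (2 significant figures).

Ix ≈ 1800 cm⁴

Break the section into simple shapes (no overlaps), measuring from the bottom-left corner of the bounding box.
Flange: 16 × 1.6, A = 25.6 cm², y = 0.8 cm, Ī = 5.461 cm⁴.
Web: 2 × 16, A = 32 cm², y = 9.6 cm, Ī = 682.7 cm⁴.
Hole (subtracted): ⌀1, A = 0.7854 cm², y = 9.6 cm, Ī = 0.04909 cm⁴.
Centroid: ȳ = ΣA·y / ΣA = 5.635 cm.
Transfer each piece to the horizontal axis through the centroid using Ī + A·d² with d = y − 5.635:
  flange: d = -4.835 cm → contributes +603.9 cm⁴
  web: d = 3.965 cm → contributes +1 186 cm⁴
  hole: d = 3.965 cm → contributes −12.4 cm⁴
Total I = 1 777 cm⁴.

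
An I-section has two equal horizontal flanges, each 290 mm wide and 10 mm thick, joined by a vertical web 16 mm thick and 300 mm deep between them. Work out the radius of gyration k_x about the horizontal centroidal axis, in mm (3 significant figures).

Treat the section as a set of non-overlapping primitives; coordinates are from the bounding-box lower-left.
Bottom flange: 290 × 10, A = 2 900 mm², y = 5 mm, Ī = 24 167 mm⁴.
Web: 16 × 300, A = 4 800 mm², y = 160 mm, Ī = 36 000 000 mm⁴.
Top flange: 290 × 10, A = 2 900 mm², y = 315 mm, Ī = 24 167 mm⁴.
By symmetry the centroid is at mid-height, ȳ = 160 mm.
Transfer each piece to the horizontal centroidal axis using Ī + A·d² with d = y − 160:
  bottom flange: d = -155 mm → contributes +69 696 667 mm⁴
  web: d = 0 mm → contributes +36 000 000 mm⁴
  top flange: d = 155 mm → contributes +69 696 667 mm⁴
Total I = 175 393 333 mm⁴.
Radius of gyration: k = √(I/A) = √(175 393 333 / 10 600) = 128.63 mm.

k_x ≈ 129 mm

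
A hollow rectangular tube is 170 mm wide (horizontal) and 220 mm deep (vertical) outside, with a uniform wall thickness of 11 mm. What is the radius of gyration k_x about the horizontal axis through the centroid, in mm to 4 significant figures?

Split into non-overlapping primitives; take the origin at the lower-left of the bounding box.
Outer rectangle: 170 × 220, A = 37 400 mm², y = 110 mm, Ī = 150 846 667 mm⁴.
Inner void (subtracted): 148 × 198, A = 29 304 mm², y = 110 mm, Ī = 95 736 168 mm⁴.
By symmetry the centroid is at mid-height, ȳ = 110 mm.
All pieces are centred on the horizontal axis through the centroid, so I = ΣĪ (holes subtracted) = 55 110 499 mm⁴.
Radius of gyration: k = √(I/A) = √(55 110 499 / 8 096) = 82.5053 mm.

k_x ≈ 82.51 mm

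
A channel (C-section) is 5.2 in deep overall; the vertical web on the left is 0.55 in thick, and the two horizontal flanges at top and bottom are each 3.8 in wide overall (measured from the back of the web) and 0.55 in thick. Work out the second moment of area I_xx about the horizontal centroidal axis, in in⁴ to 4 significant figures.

I_xx ≈ 25.86 in⁴

Break the section into simple shapes (no overlaps), measuring from the bottom-left corner of the bounding box.
Web: 0.55 × 5.2, A = 2.86 in², y = 2.6 in, Ī = 6.44453 in⁴.
Top flange (beyond web): 3.25 × 0.55, A = 1.7875 in², y = 4.925 in, Ī = 0.0450599 in⁴.
Bottom flange (beyond web): 3.25 × 0.55, A = 1.7875 in², y = 0.275 in, Ī = 0.0450599 in⁴.
By symmetry the centroid is at mid-height, ȳ = 2.6 in.
Transfer each piece to the horizontal centroidal axis using Ī + A·d² with d = y − 2.6:
  web: d = 0 in → contributes +6.44453 in⁴
  top flange (beyond web): d = 2.325 in → contributes +9.70761 in⁴
  bottom flange (beyond web): d = -2.325 in → contributes +9.70761 in⁴
Total I = 25.8598 in⁴.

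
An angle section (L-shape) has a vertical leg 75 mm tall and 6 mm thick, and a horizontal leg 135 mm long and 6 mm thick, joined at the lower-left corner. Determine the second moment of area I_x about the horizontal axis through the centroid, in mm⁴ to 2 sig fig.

Decompose the section into non-overlapping parts with the origin at the bottom-left of its bounding rectangle.
Vertical leg: 6 × 75, A = 450 mm², y = 37.5 mm, Ī = 210 938 mm⁴.
Horizontal leg (remainder): 129 × 6, A = 774 mm², y = 3 mm, Ī = 2 322 mm⁴.
Centroid: ȳ = ΣA·y / ΣA = 15.68 mm.
Transfer each piece to the horizontal axis through the centroid using Ī + A·d² with d = y − 15.68:
  vertical leg: d = 21.82 mm → contributes +425 113 mm⁴
  horizontal leg (remainder): d = -12.68 mm → contributes +126 843 mm⁴
Total I = 551 956 mm⁴.

I_x ≈ 5.5 × 10⁵ mm⁴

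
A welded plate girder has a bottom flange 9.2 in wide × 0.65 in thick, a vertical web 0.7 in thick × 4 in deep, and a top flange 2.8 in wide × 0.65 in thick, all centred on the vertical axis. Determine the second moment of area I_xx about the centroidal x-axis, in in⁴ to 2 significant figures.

I_xx ≈ 37 in⁴

Split into non-overlapping primitives; take the origin at the lower-left of the bounding box.
Bottom plate: 9.2 × 0.65, A = 5.98 in², y = 0.325 in, Ī = 0.2105 in⁴.
Web plate: 0.7 × 4, A = 2.8 in², y = 2.65 in, Ī = 3.733 in⁴.
Top plate: 2.8 × 0.65, A = 1.82 in², y = 4.975 in, Ī = 0.06408 in⁴.
Centroid: ȳ = ΣA·y / ΣA = 1.738 in.
Transfer each piece to the centroidal x-axis using Ī + A·d² with d = y − 1.738:
  bottom plate: d = -1.413 in → contributes +12.14 in⁴
  web plate: d = 0.9125 in → contributes +6.065 in⁴
  top plate: d = 3.237 in → contributes +19.14 in⁴
Total I = 37.35 in⁴.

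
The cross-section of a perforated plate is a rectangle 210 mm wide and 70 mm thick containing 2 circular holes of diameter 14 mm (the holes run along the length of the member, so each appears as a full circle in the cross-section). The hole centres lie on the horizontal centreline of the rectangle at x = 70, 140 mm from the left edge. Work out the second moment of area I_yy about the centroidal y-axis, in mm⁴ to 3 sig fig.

I_yy ≈ 5.36 × 10⁷ mm⁴

Split into non-overlapping primitives; take the origin at the lower-left of the bounding box.
Plate: 210 × 70, A = 14 700 mm², x = 105 mm, Ī = 54 022 500 mm⁴.
Hole 1 (subtracted): ⌀14, A = 153.94 mm², x = 70 mm, Ī = 1885.7 mm⁴.
Hole 2 (subtracted): ⌀14, A = 153.94 mm², x = 140 mm, Ī = 1885.7 mm⁴.
By symmetry the centroid is at mid-width, x̄ = 105 mm.
Transfer each piece to the centroidal y-axis using Ī + A·d² with d = x − 105:
  plate: d = 0 mm → contributes +54 022 500 mm⁴
  hole 1: d = -35 mm → contributes −190 460 mm⁴
  hole 2: d = 35 mm → contributes −190 460 mm⁴
Total I = 53 641 580 mm⁴.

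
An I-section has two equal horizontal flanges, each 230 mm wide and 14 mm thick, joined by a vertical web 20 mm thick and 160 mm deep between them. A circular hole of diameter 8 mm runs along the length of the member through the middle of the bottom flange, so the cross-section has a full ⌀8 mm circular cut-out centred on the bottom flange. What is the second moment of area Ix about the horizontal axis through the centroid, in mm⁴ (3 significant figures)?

Ix ≈ 5.53 × 10⁷ mm⁴

Break the section into simple shapes (no overlaps), measuring from the bottom-left corner of the bounding box.
Bottom flange: 230 × 14, A = 3 220 mm², y = 7 mm, Ī = 52 593 mm⁴.
Web: 20 × 160, A = 3 200 mm², y = 94 mm, Ī = 6 826 667 mm⁴.
Top flange: 230 × 14, A = 3 220 mm², y = 181 mm, Ī = 52 593 mm⁴.
Hole (subtracted): ⌀8, A = 50.265 mm², y = 7 mm, Ī = 201.06 mm⁴.
Centroid: ȳ = ΣA·y / ΣA = 94.456 mm.
Transfer each piece to the horizontal axis through the centroid using Ī + A·d² with d = y − 94.456:
  bottom flange: d = -87.456 mm → contributes +24 680 941 mm⁴
  web: d = -0.45602 mm → contributes +6 827 332 mm⁴
  top flange: d = 86.544 mm → contributes +24 169 945 mm⁴
  hole: d = -87.456 mm → contributes −384 659 mm⁴
Total I = 55 293 559 mm⁴.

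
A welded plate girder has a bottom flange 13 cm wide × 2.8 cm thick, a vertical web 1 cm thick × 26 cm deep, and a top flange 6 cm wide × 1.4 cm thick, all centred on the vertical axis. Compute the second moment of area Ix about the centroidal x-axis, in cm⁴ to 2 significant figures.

Ix ≈ 8300 cm⁴

Split into non-overlapping primitives; take the origin at the lower-left of the bounding box.
Bottom plate: 13 × 2.8, A = 36.4 cm², y = 1.4 cm, Ī = 23.78 cm⁴.
Web plate: 1 × 26, A = 26 cm², y = 15.8 cm, Ī = 1 465 cm⁴.
Top plate: 6 × 1.4, A = 8.4 cm², y = 29.5 cm, Ī = 1.372 cm⁴.
Centroid: ȳ = ΣA·y / ΣA = 10.02 cm.
Transfer each piece to the centroidal x-axis using Ī + A·d² with d = y − 10.02:
  bottom plate: d = -8.622 cm → contributes +2 730 cm⁴
  web plate: d = 5.778 cm → contributes +2 333 cm⁴
  top plate: d = 19.48 cm → contributes +3 188 cm⁴
Total I = 8 251 cm⁴.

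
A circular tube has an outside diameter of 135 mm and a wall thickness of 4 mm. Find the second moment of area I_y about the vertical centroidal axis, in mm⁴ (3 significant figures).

I_y ≈ 3.53 × 10⁶ mm⁴

Break the section into simple shapes (no overlaps), measuring from the bottom-left corner of the bounding box.
Outer circle: ⌀135, A = 14 314 mm², x = 67.5 mm, Ī = 16 304 406 mm⁴.
Bore (subtracted): ⌀127, A = 12 668 mm², x = 67.5 mm, Ī = 12 769 820 mm⁴.
By symmetry the centroid is at mid-width, x̄ = 67.5 mm.
All pieces are centred on the vertical centroidal axis, so I = ΣĪ (holes subtracted) = 3 534 585 mm⁴.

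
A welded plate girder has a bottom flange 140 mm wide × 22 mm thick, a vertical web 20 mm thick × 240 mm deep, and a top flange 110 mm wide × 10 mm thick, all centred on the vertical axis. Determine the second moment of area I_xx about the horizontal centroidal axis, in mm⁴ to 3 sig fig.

Decompose the section into non-overlapping parts with the origin at the bottom-left of its bounding rectangle.
Bottom plate: 140 × 22, A = 3 080 mm², y = 11 mm, Ī = 124 227 mm⁴.
Web plate: 20 × 240, A = 4 800 mm², y = 142 mm, Ī = 23 040 000 mm⁴.
Top plate: 110 × 10, A = 1 100 mm², y = 267 mm, Ī = 9166.7 mm⁴.
Centroid: ȳ = ΣA·y / ΣA = 112.38 mm.
Transfer each piece to the horizontal centroidal axis using Ī + A·d² with d = y − 112.38:
  bottom plate: d = -101.38 mm → contributes +31 780 701 mm⁴
  web plate: d = 29.619 mm → contributes +27 251 012 mm⁴
  top plate: d = 154.62 mm → contributes +26 306 958 mm⁴
Total I = 85 338 671 mm⁴.

I_xx ≈ 8.53 × 10⁷ mm⁴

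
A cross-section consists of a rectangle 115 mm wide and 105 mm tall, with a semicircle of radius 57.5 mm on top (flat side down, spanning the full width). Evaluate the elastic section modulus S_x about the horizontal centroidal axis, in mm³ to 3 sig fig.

S_x ≈ 3.89 × 10⁵ mm³

Treat the section as a set of non-overlapping primitives; coordinates are from the bounding-box lower-left.
Rectangular body: 115 × 105, A = 12 075 mm², y = 52.5 mm, Ī = 11 093 906 mm⁴.
Semicircular cap: semicircle r = 57.5, A = 5193.4 mm², y = 129.4 mm, Ī = 1 199 785 mm⁴.
Centroid: ȳ = ΣA·y / ΣA = 75.629 mm.
Transfer each piece to the horizontal centroidal axis using Ī + A·d² with d = y − 75.629:
  rectangular body: d = -23.129 mm → contributes +17 553 228 mm⁴
  semicircular cap: d = 53.775 mm → contributes +16 218 006 mm⁴
Total I = 33 771 234 mm⁴.
Extreme fibre distance c = 86.871 mm; S = I/c = 388 750 mm³.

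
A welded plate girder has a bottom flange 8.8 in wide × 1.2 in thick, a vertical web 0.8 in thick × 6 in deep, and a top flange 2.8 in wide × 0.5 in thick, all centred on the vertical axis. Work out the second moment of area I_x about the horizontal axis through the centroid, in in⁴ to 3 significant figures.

Split into non-overlapping primitives; take the origin at the lower-left of the bounding box.
Bottom plate: 8.8 × 1.2, A = 10.56 in², y = 0.6 in, Ī = 1.2672 in⁴.
Web plate: 0.8 × 6, A = 4.8 in², y = 4.2 in, Ī = 14.4 in⁴.
Top plate: 2.8 × 0.5, A = 1.4 in², y = 7.45 in, Ī = 0.029167 in⁴.
Centroid: ȳ = ΣA·y / ΣA = 2.2032 in.
Transfer each piece to the horizontal axis through the centroid using Ī + A·d² with d = y − 2.2032:
  bottom plate: d = -1.6032 in → contributes +28.41 in⁴
  web plate: d = 1.9968 in → contributes +33.538 in⁴
  top plate: d = 5.2468 in → contributes +38.569 in⁴
Total I = 100.52 in⁴.

I_x ≈ 101 in⁴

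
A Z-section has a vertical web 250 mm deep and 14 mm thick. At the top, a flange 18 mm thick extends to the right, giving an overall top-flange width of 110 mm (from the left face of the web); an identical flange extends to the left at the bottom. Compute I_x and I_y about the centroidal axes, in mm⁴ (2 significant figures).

I_x ≈ 6.5 × 10⁷ mm⁴, I_y ≈ 1.3 × 10⁷ mm⁴

Break the section into simple shapes (no overlaps), measuring from the bottom-left corner of the bounding box.
Web: 14 × 250, A = 3 500 mm², y = 125 mm, Ī = 18 229 167 mm⁴.
Top flange (beyond web): 96 × 18, A = 1 728 mm², y = 241 mm, Ī = 46 656 mm⁴.
Bottom flange (beyond web): 96 × 18, A = 1 728 mm², y = 9 mm, Ī = 46 656 mm⁴.
Centroid: ȳ = ΣA·y / ΣA = 125 mm.
Transfer each piece to the centroidal x-axis using Ī + A·d² with d = y − 125:
  web: d = 0 mm → contributes +18 229 167 mm⁴
  top flange (beyond web): d = 116 mm → contributes +23 298 624 mm⁴
  bottom flange (beyond web): d = -116 mm → contributes +23 298 624 mm⁴
Total I = 64 826 415 mm⁴.
For the y-axis: x̄ = 103 mm.
Repeating about the centroidal y-axis gives I_y = 13 165 775 mm⁴.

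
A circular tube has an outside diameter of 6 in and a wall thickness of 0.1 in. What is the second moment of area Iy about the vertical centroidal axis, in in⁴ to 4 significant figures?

Split into non-overlapping primitives; take the origin at the lower-left of the bounding box.
Outer circle: ⌀6, A = 28.2743 in², x = 3 in, Ī = 63.6173 in⁴.
Bore (subtracted): ⌀5.8, A = 26.4208 in², x = 3 in, Ī = 55.5497 in⁴.
By symmetry the centroid is at mid-width, x̄ = 3 in.
All pieces are centred on the vertical centroidal axis, so I = ΣĪ (holes subtracted) = 8.06753 in⁴.

Iy ≈ 8.068 in⁴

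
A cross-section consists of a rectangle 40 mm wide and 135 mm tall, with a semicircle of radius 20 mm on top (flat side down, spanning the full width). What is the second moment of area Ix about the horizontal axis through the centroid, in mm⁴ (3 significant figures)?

Break the section into simple shapes (no overlaps), measuring from the bottom-left corner of the bounding box.
Rectangular body: 40 × 135, A = 5 400 mm², y = 67.5 mm, Ī = 8 201 250 mm⁴.
Semicircular cap: semicircle r = 20, A = 628.32 mm², y = 143.49 mm, Ī = 17 561 mm⁴.
Centroid: ȳ = ΣA·y / ΣA = 75.42 mm.
Transfer each piece to the horizontal axis through the centroid using Ī + A·d² with d = y − 75.42:
  rectangular body: d = -7.9201 mm → contributes +8 539 980 mm⁴
  semicircular cap: d = 68.068 mm → contributes +2 928 734 mm⁴
Total I = 11 468 715 mm⁴.

Ix ≈ 1.15 × 10⁷ mm⁴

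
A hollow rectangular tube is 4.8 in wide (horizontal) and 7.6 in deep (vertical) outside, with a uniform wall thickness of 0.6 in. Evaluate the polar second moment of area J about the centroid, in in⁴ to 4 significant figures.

Treat the section as a set of non-overlapping primitives; coordinates are from the bounding-box lower-left.
Outer rectangle: 4.8 × 7.6, A = 36.48 in², y = 3.8 in, Ī = 175.59 in⁴.
Inner void (subtracted): 3.6 × 6.4, A = 23.04 in², y = 3.8 in, Ī = 78.6432 in⁴.
By symmetry the centroid is at mid-height, ȳ = 3.8 in.
All pieces are centred on the centroidal x-axis, so I = ΣĪ (holes subtracted) = 96.9472 in⁴.
Repeating about the centroidal y-axis gives I_y = 45.1584 in⁴.
Polar second moment: J = I_x + I_y = 142.106 in⁴.

J ≈ 142.1 in⁴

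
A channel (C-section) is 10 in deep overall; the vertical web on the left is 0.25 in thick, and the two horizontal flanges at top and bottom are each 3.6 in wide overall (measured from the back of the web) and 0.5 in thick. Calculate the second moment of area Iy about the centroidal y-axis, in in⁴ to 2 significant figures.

Treat the section as a set of non-overlapping primitives; coordinates are from the bounding-box lower-left.
Web: 0.25 × 10, A = 2.5 in², x = 0.125 in, Ī = 0.01302 in⁴.
Top flange (beyond web): 3.35 × 0.5, A = 1.675 in², x = 1.925 in, Ī = 1.566 in⁴.
Bottom flange (beyond web): 3.35 × 0.5, A = 1.675 in², x = 1.925 in, Ī = 1.566 in⁴.
Centroid: x̄ = ΣA·x / ΣA = 1.156 in.
Transfer each piece to the centroidal y-axis using Ī + A·d² with d = x − 1.156:
  web: d = -1.031 in → contributes +2.669 in⁴
  top flange (beyond web): d = 0.7692 in → contributes +2.558 in⁴
  bottom flange (beyond web): d = 0.7692 in → contributes +2.558 in⁴
Total I = 7.784 in⁴.

Iy ≈ 7.8 in⁴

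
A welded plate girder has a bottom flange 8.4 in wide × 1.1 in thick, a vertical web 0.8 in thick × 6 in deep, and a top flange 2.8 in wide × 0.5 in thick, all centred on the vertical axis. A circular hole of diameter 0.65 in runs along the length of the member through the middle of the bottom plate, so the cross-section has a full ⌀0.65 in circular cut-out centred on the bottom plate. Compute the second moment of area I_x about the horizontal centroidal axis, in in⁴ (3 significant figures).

Break the section into simple shapes (no overlaps), measuring from the bottom-left corner of the bounding box.
Bottom plate: 8.4 × 1.1, A = 9.24 in², y = 0.55 in, Ī = 0.9317 in⁴.
Web plate: 0.8 × 6, A = 4.8 in², y = 4.1 in, Ī = 14.4 in⁴.
Top plate: 2.8 × 0.5, A = 1.4 in², y = 7.35 in, Ī = 0.029167 in⁴.
Hole (subtracted): ⌀0.65, A = 0.33183 in², y = 0.55 in, Ī = 0.0087624 in⁴.
Centroid: ȳ = ΣA·y / ΣA = 2.308 in.
Transfer each piece to the horizontal centroidal axis using Ī + A·d² with d = y − 2.308:
  bottom plate: d = -1.758 in → contributes +29.488 in⁴
  web plate: d = 1.792 in → contributes +29.814 in⁴
  top plate: d = 5.042 in → contributes +35.62 in⁴
  hole: d = -1.758 in → contributes −1.0343 in⁴
Total I = 93.888 in⁴.

I_x ≈ 93.9 in⁴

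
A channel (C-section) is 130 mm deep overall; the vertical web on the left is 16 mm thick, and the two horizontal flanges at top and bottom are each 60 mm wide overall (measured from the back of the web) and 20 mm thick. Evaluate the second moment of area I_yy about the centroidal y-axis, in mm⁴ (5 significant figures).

I_yy ≈ 1.1863 × 10⁶ mm⁴

Decompose the section into non-overlapping parts with the origin at the bottom-left of its bounding rectangle.
Web: 16 × 130, A = 2 080 mm², x = 8 mm, Ī = 44373.33 mm⁴.
Top flange (beyond web): 44 × 20, A = 880 mm², x = 38 mm, Ī = 141973.3 mm⁴.
Bottom flange (beyond web): 44 × 20, A = 880 mm², x = 38 mm, Ī = 141973.3 mm⁴.
Centroid: x̄ = ΣA·x / ΣA = 21.75 mm.
Transfer each piece to the centroidal y-axis using Ī + A·d² with d = x − 21.75:
  web: d = -13.75 mm → contributes +437623.3 mm⁴
  top flange (beyond web): d = 16.25 mm → contributes +374348.3 mm⁴
  bottom flange (beyond web): d = 16.25 mm → contributes +374348.3 mm⁴
Total I = 1 186 320 mm⁴.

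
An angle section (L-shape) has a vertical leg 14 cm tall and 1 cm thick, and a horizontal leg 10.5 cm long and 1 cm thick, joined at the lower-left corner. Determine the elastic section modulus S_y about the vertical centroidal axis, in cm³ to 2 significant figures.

S_y ≈ 29 cm³

Treat the section as a set of non-overlapping primitives; coordinates are from the bounding-box lower-left.
Vertical leg: 1 × 14, A = 14 cm², x = 0.5 cm, Ī = 1.167 cm⁴.
Horizontal leg (remainder): 9.5 × 1, A = 9.5 cm², x = 5.75 cm, Ī = 71.45 cm⁴.
Centroid: x̄ = ΣA·x / ΣA = 2.622 cm.
Transfer each piece to the vertical centroidal axis using Ī + A·d² with d = x − 2.622:
  vertical leg: d = -2.122 cm → contributes +64.23 cm⁴
  horizontal leg (remainder): d = 3.128 cm → contributes +164.4 cm⁴
Total I = 228.6 cm⁴.
Extreme fibre distance c = 7.878 cm; S = I/c = 29.02 cm³.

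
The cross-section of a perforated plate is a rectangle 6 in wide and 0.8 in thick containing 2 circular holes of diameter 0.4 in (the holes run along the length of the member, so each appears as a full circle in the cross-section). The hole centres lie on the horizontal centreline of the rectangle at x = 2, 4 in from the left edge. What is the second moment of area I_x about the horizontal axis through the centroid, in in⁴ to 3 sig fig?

I_x ≈ 0.253 in⁴

Split into non-overlapping primitives; take the origin at the lower-left of the bounding box.
Plate: 6 × 0.8, A = 4.8 in², y = 0.4 in, Ī = 0.256 in⁴.
Hole 1 (subtracted): ⌀0.4, A = 0.12566 in², y = 0.4 in, Ī = 0.0012566 in⁴.
Hole 2 (subtracted): ⌀0.4, A = 0.12566 in², y = 0.4 in, Ī = 0.0012566 in⁴.
By symmetry the centroid is at mid-height, ȳ = 0.4 in.
All pieces are centred on the horizontal axis through the centroid, so I = ΣĪ (holes subtracted) = 0.25349 in⁴.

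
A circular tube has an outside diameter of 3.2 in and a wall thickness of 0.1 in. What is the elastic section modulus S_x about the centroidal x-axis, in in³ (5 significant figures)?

S_x ≈ 0.73194 in³

Split into non-overlapping primitives; take the origin at the lower-left of the bounding box.
Outer circle: ⌀3.2, A = 8.042477 in², y = 1.6 in, Ī = 5.147185 in⁴.
Bore (subtracted): ⌀3, A = 7.068583 in², y = 1.6 in, Ī = 3.976078 in⁴.
By symmetry the centroid is at mid-height, ȳ = 1.6 in.
All pieces are centred on the centroidal x-axis, so I = ΣĪ (holes subtracted) = 1.171107 in⁴.
Extreme fibre distance c = 1.6 in; S = I/c = 0.731942 in³.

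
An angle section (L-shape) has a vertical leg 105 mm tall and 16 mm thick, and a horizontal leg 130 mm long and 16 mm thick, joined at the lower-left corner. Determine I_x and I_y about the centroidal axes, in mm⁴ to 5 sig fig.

I_x ≈ 3.3142 × 10⁶ mm⁴, I_y ≈ 5.7061 × 10⁶ mm⁴

Break the section into simple shapes (no overlaps), measuring from the bottom-left corner of the bounding box.
Vertical leg: 16 × 105, A = 1 680 mm², y = 52.5 mm, Ī = 1 543 500 mm⁴.
Horizontal leg (remainder): 114 × 16, A = 1 824 mm², y = 8 mm, Ī = 38 912 mm⁴.
Centroid: ȳ = ΣA·y / ΣA = 29.33562 mm.
Transfer each piece to the centroidal x-axis using Ī + A·d² with d = y − 29.33562:
  vertical leg: d = 23.16438 mm → contributes +2 444 969 mm⁴
  horizontal leg (remainder): d = -21.33562 mm → contributes +869212.4 mm⁴
Total I = 3 314 181 mm⁴.
For the y-axis: x̄ = 41.83562 mm.
Repeating about the centroidal y-axis gives I_y = 5 706 081 mm⁴.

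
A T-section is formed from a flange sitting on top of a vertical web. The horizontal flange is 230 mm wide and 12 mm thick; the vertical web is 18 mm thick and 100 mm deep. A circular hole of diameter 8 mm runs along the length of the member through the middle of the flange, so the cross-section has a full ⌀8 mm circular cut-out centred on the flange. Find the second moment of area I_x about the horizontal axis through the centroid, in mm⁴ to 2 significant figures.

I_x ≈ 4.9 × 10⁶ mm⁴

Treat the section as a set of non-overlapping primitives; coordinates are from the bounding-box lower-left.
Flange: 230 × 12, A = 2 760 mm², y = 106 mm, Ī = 33 120 mm⁴.
Web: 18 × 100, A = 1 800 mm², y = 50 mm, Ī = 1 500 000 mm⁴.
Hole (subtracted): ⌀8, A = 50.27 mm², y = 106 mm, Ī = 201.1 mm⁴.
Centroid: ȳ = ΣA·y / ΣA = 83.65 mm.
Transfer each piece to the horizontal axis through the centroid using Ī + A·d² with d = y − 83.65:
  flange: d = 22.35 mm → contributes +1 412 005 mm⁴
  web: d = -33.65 mm → contributes +3 537 981 mm⁴
  hole: d = 22.35 mm → contributes −25 314 mm⁴
Total I = 4 924 673 mm⁴.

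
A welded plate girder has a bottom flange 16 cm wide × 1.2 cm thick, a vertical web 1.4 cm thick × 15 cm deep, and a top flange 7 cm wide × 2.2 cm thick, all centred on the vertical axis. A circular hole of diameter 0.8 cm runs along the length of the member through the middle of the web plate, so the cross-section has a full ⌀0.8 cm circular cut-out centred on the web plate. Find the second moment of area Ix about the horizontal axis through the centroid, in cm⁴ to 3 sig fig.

Ix ≈ 2790 cm⁴

Decompose the section into non-overlapping parts with the origin at the bottom-left of its bounding rectangle.
Bottom plate: 16 × 1.2, A = 19.2 cm², y = 0.6 cm, Ī = 2.304 cm⁴.
Web plate: 1.4 × 15, A = 21 cm², y = 8.7 cm, Ī = 393.75 cm⁴.
Top plate: 7 × 2.2, A = 15.4 cm², y = 17.3 cm, Ī = 6.2113 cm⁴.
Hole (subtracted): ⌀0.8, A = 0.50265 cm², y = 8.7 cm, Ī = 0.020106 cm⁴.
Centroid: ȳ = ΣA·y / ΣA = 8.2811 cm.
Transfer each piece to the horizontal axis through the centroid using Ī + A·d² with d = y − 8.2811:
  bottom plate: d = -7.6811 cm → contributes +1135.1 cm⁴
  web plate: d = 0.41889 cm → contributes +397.43 cm⁴
  top plate: d = 9.0189 cm → contributes +1258.9 cm⁴
  hole: d = 0.41889 cm → contributes −0.10831 cm⁴
Total I = 2791.3 cm⁴.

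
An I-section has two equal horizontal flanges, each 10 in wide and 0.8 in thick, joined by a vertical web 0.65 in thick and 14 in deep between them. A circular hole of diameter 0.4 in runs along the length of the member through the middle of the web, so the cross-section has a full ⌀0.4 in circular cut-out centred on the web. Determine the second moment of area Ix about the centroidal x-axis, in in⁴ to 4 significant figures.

Ix ≈ 1026 in⁴

Treat the section as a set of non-overlapping primitives; coordinates are from the bounding-box lower-left.
Bottom flange: 10 × 0.8, A = 8 in², y = 0.4 in, Ī = 0.426667 in⁴.
Web: 0.65 × 14, A = 9.1 in², y = 7.8 in, Ī = 148.633 in⁴.
Top flange: 10 × 0.8, A = 8 in², y = 15.2 in, Ī = 0.426667 in⁴.
Hole (subtracted): ⌀0.4, A = 0.125664 in², y = 7.8 in, Ī = 0.00125664 in⁴.
By symmetry the centroid is at mid-height, ȳ = 7.8 in.
Transfer each piece to the centroidal x-axis using Ī + A·d² with d = y − 7.8:
  bottom flange: d = -7.4 in → contributes +438.507 in⁴
  web: d = 0 in → contributes +148.633 in⁴
  top flange: d = 7.4 in → contributes +438.507 in⁴
  hole: d = 0 in → contributes −0.00125664 in⁴
Total I = 1025.65 in⁴.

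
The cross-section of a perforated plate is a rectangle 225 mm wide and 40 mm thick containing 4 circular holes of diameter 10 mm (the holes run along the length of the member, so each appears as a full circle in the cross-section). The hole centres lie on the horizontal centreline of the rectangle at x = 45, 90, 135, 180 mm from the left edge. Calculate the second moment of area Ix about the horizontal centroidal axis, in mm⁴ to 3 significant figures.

Decompose the section into non-overlapping parts with the origin at the bottom-left of its bounding rectangle.
Plate: 225 × 40, A = 9 000 mm², y = 20 mm, Ī = 1 200 000 mm⁴.
Hole 1 (subtracted): ⌀10, A = 78.54 mm², y = 20 mm, Ī = 490.87 mm⁴.
Hole 2 (subtracted): ⌀10, A = 78.54 mm², y = 20 mm, Ī = 490.87 mm⁴.
Hole 3 (subtracted): ⌀10, A = 78.54 mm², y = 20 mm, Ī = 490.87 mm⁴.
Hole 4 (subtracted): ⌀10, A = 78.54 mm², y = 20 mm, Ī = 490.87 mm⁴.
By symmetry the centroid is at mid-height, ȳ = 20 mm.
All pieces are centred on the horizontal centroidal axis, so I = ΣĪ (holes subtracted) = 1 198 037 mm⁴.

Ix ≈ 1.20 × 10⁶ mm⁴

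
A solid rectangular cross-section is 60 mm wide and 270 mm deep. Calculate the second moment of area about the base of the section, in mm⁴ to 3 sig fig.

The section: 60 × 270, A = 16 200 mm², y = 135 mm, Ī = 98 415 000 mm⁴.
Transfer it to the base of the section using Ī + A·d² with d = y − 0:
  the section: d = 135 mm → contributes +393 660 000 mm⁴
Total I = 393 660 000 mm⁴.

I_base ≈ 3.94 × 10⁸ mm⁴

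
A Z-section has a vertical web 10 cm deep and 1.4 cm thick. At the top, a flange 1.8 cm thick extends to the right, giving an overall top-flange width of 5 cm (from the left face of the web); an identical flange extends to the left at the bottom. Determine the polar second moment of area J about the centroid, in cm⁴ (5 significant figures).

J ≈ 435.31 cm⁴

Break the section into simple shapes (no overlaps), measuring from the bottom-left corner of the bounding box.
Web: 1.4 × 10, A = 14 cm², y = 5 cm, Ī = 116.6667 cm⁴.
Top flange (beyond web): 3.6 × 1.8, A = 6.48 cm², y = 9.1 cm, Ī = 1.7496 cm⁴.
Bottom flange (beyond web): 3.6 × 1.8, A = 6.48 cm², y = 0.9 cm, Ī = 1.7496 cm⁴.
Centroid: ȳ = ΣA·y / ΣA = 5 cm.
Transfer each piece to the centroidal x-axis using Ī + A·d² with d = y − 5:
  web: d = 0 cm → contributes +116.6667 cm⁴
  top flange (beyond web): d = 4.1 cm → contributes +110.6784 cm⁴
  bottom flange (beyond web): d = -4.1 cm → contributes +110.6784 cm⁴
Total I = 338.0235 cm⁴.
For the y-axis: x̄ = 4.3 cm.
Repeating about the centroidal y-axis gives I_y = 97.28347 cm⁴.
Polar second moment: J = I_x + I_y = 435.3069 cm⁴.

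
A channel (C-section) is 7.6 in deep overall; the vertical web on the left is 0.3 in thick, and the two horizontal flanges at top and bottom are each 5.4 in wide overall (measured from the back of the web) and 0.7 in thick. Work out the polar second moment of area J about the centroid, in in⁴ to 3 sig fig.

J ≈ 124 in⁴

Decompose the section into non-overlapping parts with the origin at the bottom-left of its bounding rectangle.
Web: 0.3 × 7.6, A = 2.28 in², y = 3.8 in, Ī = 10.974 in⁴.
Top flange (beyond web): 5.1 × 0.7, A = 3.57 in², y = 7.25 in, Ī = 0.14578 in⁴.
Bottom flange (beyond web): 5.1 × 0.7, A = 3.57 in², y = 0.35 in, Ī = 0.14578 in⁴.
By symmetry the centroid is at mid-height, ȳ = 3.8 in.
Transfer each piece to the centroidal x-axis using Ī + A·d² with d = y − 3.8:
  web: d = 0 in → contributes +10.974 in⁴
  top flange (beyond web): d = 3.45 in → contributes +42.638 in⁴
  bottom flange (beyond web): d = -3.45 in → contributes +42.638 in⁴
Total I = 96.25 in⁴.
For the y-axis: x̄ = 2.1965 in.
Repeating about the centroidal y-axis gives I_y = 28.091 in⁴.
Polar second moment: J = I_x + I_y = 124.34 in⁴.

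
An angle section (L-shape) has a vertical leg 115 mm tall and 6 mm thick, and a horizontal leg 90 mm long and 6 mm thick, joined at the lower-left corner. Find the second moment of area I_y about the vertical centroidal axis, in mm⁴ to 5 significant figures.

Treat the section as a set of non-overlapping primitives; coordinates are from the bounding-box lower-left.
Vertical leg: 6 × 115, A = 690 mm², x = 3 mm, Ī = 2 070 mm⁴.
Horizontal leg (remainder): 84 × 6, A = 504 mm², x = 48 mm, Ī = 296 352 mm⁴.
Centroid: x̄ = ΣA·x / ΣA = 21.99497 mm.
Transfer each piece to the vertical centroidal axis using Ī + A·d² with d = x − 21.99497:
  vertical leg: d = -18.99497 mm → contributes +251028.3 mm⁴
  horizontal leg (remainder): d = 26.00503 mm → contributes +637187.7 mm⁴
Total I = 888 216 mm⁴.

I_y ≈ 8.8822 × 10⁵ mm⁴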